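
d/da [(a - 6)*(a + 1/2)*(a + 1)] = 3*a^2 - 9*a - 17/2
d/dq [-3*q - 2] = -3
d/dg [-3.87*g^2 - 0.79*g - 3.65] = -7.74*g - 0.79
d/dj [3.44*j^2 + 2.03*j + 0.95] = 6.88*j + 2.03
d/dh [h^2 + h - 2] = 2*h + 1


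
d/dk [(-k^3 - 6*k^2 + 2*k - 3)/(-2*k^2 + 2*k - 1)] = (2*k^4 - 4*k^3 - 5*k^2 + 4)/(4*k^4 - 8*k^3 + 8*k^2 - 4*k + 1)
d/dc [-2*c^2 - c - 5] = -4*c - 1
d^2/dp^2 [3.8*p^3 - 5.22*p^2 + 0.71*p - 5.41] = 22.8*p - 10.44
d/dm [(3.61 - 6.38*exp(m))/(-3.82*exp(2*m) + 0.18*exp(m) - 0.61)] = (-24.3716*exp(2*m) + 27.5804*exp(m) + 3.242)*exp(m)/(14.5924*exp(4*m) - 1.3752*exp(3*m) + 4.6928*exp(2*m) - 0.2196*exp(m) + 0.3721)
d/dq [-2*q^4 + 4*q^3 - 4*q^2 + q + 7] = -8*q^3 + 12*q^2 - 8*q + 1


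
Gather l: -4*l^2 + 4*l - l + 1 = -4*l^2 + 3*l + 1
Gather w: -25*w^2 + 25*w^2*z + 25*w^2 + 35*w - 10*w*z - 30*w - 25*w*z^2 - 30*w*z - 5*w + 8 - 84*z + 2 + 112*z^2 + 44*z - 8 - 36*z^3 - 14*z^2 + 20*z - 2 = 25*w^2*z + w*(-25*z^2 - 40*z) - 36*z^3 + 98*z^2 - 20*z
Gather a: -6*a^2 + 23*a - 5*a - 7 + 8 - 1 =-6*a^2 + 18*a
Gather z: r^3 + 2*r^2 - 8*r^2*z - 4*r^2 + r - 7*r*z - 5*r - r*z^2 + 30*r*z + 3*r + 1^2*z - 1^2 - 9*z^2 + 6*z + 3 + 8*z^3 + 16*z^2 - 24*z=r^3 - 2*r^2 - r + 8*z^3 + z^2*(7 - r) + z*(-8*r^2 + 23*r - 17) + 2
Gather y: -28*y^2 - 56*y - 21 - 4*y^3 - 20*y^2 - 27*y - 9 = -4*y^3 - 48*y^2 - 83*y - 30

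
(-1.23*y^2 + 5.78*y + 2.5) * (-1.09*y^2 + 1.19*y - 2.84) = 1.3407*y^4 - 7.7639*y^3 + 7.6464*y^2 - 13.4402*y - 7.1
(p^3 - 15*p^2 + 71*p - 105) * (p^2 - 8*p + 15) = p^5 - 23*p^4 + 206*p^3 - 898*p^2 + 1905*p - 1575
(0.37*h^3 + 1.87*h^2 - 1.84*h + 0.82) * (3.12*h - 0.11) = 1.1544*h^4 + 5.7937*h^3 - 5.9465*h^2 + 2.7608*h - 0.0902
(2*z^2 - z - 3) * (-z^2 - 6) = -2*z^4 + z^3 - 9*z^2 + 6*z + 18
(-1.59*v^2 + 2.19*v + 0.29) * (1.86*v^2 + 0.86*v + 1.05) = -2.9574*v^4 + 2.706*v^3 + 0.7533*v^2 + 2.5489*v + 0.3045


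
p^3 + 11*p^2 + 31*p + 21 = (p + 1)*(p + 3)*(p + 7)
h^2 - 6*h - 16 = (h - 8)*(h + 2)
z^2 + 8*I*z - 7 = (z + I)*(z + 7*I)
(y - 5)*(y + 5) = y^2 - 25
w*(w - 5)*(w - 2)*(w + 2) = w^4 - 5*w^3 - 4*w^2 + 20*w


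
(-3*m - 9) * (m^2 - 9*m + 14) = -3*m^3 + 18*m^2 + 39*m - 126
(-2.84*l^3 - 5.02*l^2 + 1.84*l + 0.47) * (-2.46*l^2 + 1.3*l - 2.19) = 6.9864*l^5 + 8.6572*l^4 - 4.8328*l^3 + 12.2296*l^2 - 3.4186*l - 1.0293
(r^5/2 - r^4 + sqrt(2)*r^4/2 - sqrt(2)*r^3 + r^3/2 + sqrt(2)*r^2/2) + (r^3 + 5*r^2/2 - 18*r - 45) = r^5/2 - r^4 + sqrt(2)*r^4/2 - sqrt(2)*r^3 + 3*r^3/2 + sqrt(2)*r^2/2 + 5*r^2/2 - 18*r - 45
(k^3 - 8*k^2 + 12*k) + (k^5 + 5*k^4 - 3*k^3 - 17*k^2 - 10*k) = k^5 + 5*k^4 - 2*k^3 - 25*k^2 + 2*k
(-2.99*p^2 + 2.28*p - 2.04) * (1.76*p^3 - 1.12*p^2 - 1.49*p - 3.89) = -5.2624*p^5 + 7.3616*p^4 - 1.6889*p^3 + 10.5187*p^2 - 5.8296*p + 7.9356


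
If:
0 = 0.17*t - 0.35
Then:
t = 2.06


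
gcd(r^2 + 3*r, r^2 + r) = r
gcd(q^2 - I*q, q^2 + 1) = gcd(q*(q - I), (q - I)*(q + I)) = q - I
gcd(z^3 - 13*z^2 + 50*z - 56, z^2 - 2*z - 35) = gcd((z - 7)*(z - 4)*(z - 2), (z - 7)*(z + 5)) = z - 7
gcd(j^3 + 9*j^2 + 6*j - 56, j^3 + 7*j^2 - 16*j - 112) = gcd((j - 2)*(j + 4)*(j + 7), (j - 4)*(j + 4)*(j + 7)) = j^2 + 11*j + 28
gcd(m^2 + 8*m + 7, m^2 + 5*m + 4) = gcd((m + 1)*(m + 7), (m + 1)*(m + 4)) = m + 1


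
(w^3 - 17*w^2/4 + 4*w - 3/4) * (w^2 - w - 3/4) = w^5 - 21*w^4/4 + 15*w^3/2 - 25*w^2/16 - 9*w/4 + 9/16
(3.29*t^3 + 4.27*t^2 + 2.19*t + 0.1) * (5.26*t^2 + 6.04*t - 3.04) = 17.3054*t^5 + 42.3318*t^4 + 27.3086*t^3 + 0.7728*t^2 - 6.0536*t - 0.304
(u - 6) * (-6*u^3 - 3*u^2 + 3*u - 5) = -6*u^4 + 33*u^3 + 21*u^2 - 23*u + 30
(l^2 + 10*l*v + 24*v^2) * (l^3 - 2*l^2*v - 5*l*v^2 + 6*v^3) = l^5 + 8*l^4*v - l^3*v^2 - 92*l^2*v^3 - 60*l*v^4 + 144*v^5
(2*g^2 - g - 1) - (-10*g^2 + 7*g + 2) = 12*g^2 - 8*g - 3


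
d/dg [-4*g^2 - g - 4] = -8*g - 1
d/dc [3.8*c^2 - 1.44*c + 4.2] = 7.6*c - 1.44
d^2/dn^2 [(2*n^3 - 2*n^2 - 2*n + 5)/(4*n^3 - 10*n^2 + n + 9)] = 2*(48*n^6 - 120*n^5 + 312*n^4 - 1126*n^3 + 1506*n^2 - 744*n + 311)/(64*n^9 - 480*n^8 + 1248*n^7 - 808*n^6 - 1848*n^5 + 2886*n^4 + 433*n^3 - 2403*n^2 + 243*n + 729)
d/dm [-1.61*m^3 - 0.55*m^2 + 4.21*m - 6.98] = -4.83*m^2 - 1.1*m + 4.21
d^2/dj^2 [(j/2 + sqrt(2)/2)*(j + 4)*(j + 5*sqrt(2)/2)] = 3*j + 4 + 7*sqrt(2)/2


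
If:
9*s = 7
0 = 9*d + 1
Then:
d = -1/9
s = 7/9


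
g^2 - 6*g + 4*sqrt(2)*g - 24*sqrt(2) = (g - 6)*(g + 4*sqrt(2))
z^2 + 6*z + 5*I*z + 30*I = (z + 6)*(z + 5*I)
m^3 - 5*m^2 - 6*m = m*(m - 6)*(m + 1)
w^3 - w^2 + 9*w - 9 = (w - 1)*(w - 3*I)*(w + 3*I)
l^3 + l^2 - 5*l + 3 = (l - 1)^2*(l + 3)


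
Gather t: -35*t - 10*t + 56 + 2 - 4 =54 - 45*t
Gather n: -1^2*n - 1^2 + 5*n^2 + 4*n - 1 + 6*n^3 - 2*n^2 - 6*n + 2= 6*n^3 + 3*n^2 - 3*n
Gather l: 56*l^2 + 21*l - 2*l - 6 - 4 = 56*l^2 + 19*l - 10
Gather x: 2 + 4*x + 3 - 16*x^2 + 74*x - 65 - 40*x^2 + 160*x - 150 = -56*x^2 + 238*x - 210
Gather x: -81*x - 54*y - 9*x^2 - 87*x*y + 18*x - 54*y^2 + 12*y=-9*x^2 + x*(-87*y - 63) - 54*y^2 - 42*y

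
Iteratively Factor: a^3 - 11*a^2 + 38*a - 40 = (a - 5)*(a^2 - 6*a + 8) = (a - 5)*(a - 4)*(a - 2)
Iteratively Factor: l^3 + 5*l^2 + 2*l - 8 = (l - 1)*(l^2 + 6*l + 8) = (l - 1)*(l + 2)*(l + 4)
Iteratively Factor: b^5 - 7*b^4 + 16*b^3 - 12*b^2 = (b - 3)*(b^4 - 4*b^3 + 4*b^2) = (b - 3)*(b - 2)*(b^3 - 2*b^2) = b*(b - 3)*(b - 2)*(b^2 - 2*b) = b*(b - 3)*(b - 2)^2*(b)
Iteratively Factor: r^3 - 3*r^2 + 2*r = (r - 1)*(r^2 - 2*r) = (r - 2)*(r - 1)*(r)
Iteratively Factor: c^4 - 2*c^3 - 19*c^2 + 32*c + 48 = (c - 4)*(c^3 + 2*c^2 - 11*c - 12) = (c - 4)*(c + 1)*(c^2 + c - 12) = (c - 4)*(c - 3)*(c + 1)*(c + 4)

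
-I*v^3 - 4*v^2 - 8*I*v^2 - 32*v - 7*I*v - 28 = (v + 7)*(v - 4*I)*(-I*v - I)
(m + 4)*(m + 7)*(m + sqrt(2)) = m^3 + sqrt(2)*m^2 + 11*m^2 + 11*sqrt(2)*m + 28*m + 28*sqrt(2)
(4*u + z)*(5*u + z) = 20*u^2 + 9*u*z + z^2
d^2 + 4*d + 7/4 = (d + 1/2)*(d + 7/2)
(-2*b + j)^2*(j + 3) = 4*b^2*j + 12*b^2 - 4*b*j^2 - 12*b*j + j^3 + 3*j^2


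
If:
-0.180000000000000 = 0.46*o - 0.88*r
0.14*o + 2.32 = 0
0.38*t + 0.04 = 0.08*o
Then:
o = -16.57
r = -8.46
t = -3.59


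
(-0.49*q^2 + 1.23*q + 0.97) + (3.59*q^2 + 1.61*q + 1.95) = 3.1*q^2 + 2.84*q + 2.92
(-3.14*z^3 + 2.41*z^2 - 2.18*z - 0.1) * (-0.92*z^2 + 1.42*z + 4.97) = 2.8888*z^5 - 6.676*z^4 - 10.178*z^3 + 8.9741*z^2 - 10.9766*z - 0.497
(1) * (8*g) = 8*g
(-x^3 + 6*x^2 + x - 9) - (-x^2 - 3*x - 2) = -x^3 + 7*x^2 + 4*x - 7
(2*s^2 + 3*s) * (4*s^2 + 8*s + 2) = 8*s^4 + 28*s^3 + 28*s^2 + 6*s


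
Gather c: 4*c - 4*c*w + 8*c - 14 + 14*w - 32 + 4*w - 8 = c*(12 - 4*w) + 18*w - 54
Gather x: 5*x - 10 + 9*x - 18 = 14*x - 28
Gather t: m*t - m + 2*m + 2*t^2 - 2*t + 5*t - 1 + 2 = m + 2*t^2 + t*(m + 3) + 1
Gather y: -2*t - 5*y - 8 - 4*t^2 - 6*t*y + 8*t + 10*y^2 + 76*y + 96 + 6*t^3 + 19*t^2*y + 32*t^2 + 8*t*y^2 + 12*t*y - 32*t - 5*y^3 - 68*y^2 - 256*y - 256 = 6*t^3 + 28*t^2 - 26*t - 5*y^3 + y^2*(8*t - 58) + y*(19*t^2 + 6*t - 185) - 168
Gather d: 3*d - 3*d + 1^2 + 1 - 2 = 0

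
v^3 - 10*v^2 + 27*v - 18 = (v - 6)*(v - 3)*(v - 1)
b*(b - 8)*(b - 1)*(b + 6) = b^4 - 3*b^3 - 46*b^2 + 48*b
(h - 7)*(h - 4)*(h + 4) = h^3 - 7*h^2 - 16*h + 112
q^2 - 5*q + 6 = (q - 3)*(q - 2)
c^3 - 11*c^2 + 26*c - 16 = (c - 8)*(c - 2)*(c - 1)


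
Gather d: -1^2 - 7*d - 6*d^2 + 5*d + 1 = -6*d^2 - 2*d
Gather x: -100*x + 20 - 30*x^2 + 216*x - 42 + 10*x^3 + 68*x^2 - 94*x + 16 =10*x^3 + 38*x^2 + 22*x - 6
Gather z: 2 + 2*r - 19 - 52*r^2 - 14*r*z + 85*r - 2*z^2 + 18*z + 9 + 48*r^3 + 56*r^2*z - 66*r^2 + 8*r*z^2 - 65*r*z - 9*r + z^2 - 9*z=48*r^3 - 118*r^2 + 78*r + z^2*(8*r - 1) + z*(56*r^2 - 79*r + 9) - 8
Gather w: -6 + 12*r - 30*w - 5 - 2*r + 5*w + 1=10*r - 25*w - 10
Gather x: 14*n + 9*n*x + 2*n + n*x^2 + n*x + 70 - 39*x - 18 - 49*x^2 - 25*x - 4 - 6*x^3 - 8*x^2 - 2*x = 16*n - 6*x^3 + x^2*(n - 57) + x*(10*n - 66) + 48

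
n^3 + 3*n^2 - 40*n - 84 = (n - 6)*(n + 2)*(n + 7)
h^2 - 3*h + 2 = (h - 2)*(h - 1)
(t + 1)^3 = t^3 + 3*t^2 + 3*t + 1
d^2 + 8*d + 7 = (d + 1)*(d + 7)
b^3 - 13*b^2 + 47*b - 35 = (b - 7)*(b - 5)*(b - 1)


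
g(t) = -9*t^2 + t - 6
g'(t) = 1 - 18*t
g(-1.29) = -22.27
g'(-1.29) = 24.22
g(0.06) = -5.97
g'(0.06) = -0.08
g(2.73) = -70.35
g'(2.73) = -48.14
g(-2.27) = -54.65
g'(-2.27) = 41.86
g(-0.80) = -12.56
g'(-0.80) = 15.40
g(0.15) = -6.05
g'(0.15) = -1.70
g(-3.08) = -94.46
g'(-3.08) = 56.44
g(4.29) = -167.35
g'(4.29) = -76.22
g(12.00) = -1290.00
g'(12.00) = -215.00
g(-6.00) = -336.00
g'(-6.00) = 109.00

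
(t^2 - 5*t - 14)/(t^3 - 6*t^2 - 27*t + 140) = (t + 2)/(t^2 + t - 20)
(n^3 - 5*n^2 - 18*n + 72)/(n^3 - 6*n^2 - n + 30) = (n^2 - 2*n - 24)/(n^2 - 3*n - 10)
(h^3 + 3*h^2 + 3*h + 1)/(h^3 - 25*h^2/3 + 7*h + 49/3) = 3*(h^2 + 2*h + 1)/(3*h^2 - 28*h + 49)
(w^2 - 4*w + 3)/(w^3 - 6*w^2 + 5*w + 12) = (w - 1)/(w^2 - 3*w - 4)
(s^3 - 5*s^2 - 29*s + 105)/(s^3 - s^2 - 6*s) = (s^2 - 2*s - 35)/(s*(s + 2))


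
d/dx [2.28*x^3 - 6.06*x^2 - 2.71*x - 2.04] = 6.84*x^2 - 12.12*x - 2.71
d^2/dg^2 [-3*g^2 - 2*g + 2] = -6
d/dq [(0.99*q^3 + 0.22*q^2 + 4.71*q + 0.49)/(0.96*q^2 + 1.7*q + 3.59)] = (0.9504*q^4 + 3.366*q^3 + 6.5147*q^2 + 0.6388*q + 16.0759)/(0.9216*q^4 + 3.264*q^3 + 9.7828*q^2 + 12.206*q + 12.8881)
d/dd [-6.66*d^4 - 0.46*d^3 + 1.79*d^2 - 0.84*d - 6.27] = -26.64*d^3 - 1.38*d^2 + 3.58*d - 0.84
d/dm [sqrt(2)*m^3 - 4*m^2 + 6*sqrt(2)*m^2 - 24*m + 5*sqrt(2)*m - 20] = 3*sqrt(2)*m^2 - 8*m + 12*sqrt(2)*m - 24 + 5*sqrt(2)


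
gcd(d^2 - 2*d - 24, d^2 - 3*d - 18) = d - 6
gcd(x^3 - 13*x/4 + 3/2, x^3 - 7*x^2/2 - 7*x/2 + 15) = x + 2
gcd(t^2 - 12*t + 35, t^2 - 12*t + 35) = t^2 - 12*t + 35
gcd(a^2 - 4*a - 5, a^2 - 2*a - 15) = a - 5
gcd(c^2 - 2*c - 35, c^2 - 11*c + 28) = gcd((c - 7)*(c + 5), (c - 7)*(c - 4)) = c - 7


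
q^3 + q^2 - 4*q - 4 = (q - 2)*(q + 1)*(q + 2)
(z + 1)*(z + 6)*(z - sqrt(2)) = z^3 - sqrt(2)*z^2 + 7*z^2 - 7*sqrt(2)*z + 6*z - 6*sqrt(2)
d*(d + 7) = d^2 + 7*d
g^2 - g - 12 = (g - 4)*(g + 3)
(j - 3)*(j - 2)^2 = j^3 - 7*j^2 + 16*j - 12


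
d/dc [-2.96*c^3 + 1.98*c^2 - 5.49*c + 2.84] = -8.88*c^2 + 3.96*c - 5.49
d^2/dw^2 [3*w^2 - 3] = 6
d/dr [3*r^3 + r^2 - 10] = r*(9*r + 2)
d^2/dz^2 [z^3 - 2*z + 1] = 6*z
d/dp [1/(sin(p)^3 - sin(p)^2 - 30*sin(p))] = (-3*sin(p)^2 + 2*sin(p) + 30)*cos(p)/((sin(p) + cos(p)^2 + 29)^2*sin(p)^2)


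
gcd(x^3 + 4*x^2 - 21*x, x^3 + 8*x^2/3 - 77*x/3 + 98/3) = x + 7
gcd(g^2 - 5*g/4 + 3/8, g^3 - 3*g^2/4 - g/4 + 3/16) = g^2 - 5*g/4 + 3/8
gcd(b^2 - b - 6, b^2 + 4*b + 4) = b + 2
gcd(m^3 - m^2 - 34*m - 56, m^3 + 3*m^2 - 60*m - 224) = m + 4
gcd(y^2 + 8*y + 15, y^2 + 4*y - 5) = y + 5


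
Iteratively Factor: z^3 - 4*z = (z - 2)*(z^2 + 2*z) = (z - 2)*(z + 2)*(z)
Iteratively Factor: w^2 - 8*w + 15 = (w - 5)*(w - 3)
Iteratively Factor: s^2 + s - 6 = (s - 2)*(s + 3)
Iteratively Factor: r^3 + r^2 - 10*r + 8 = (r - 1)*(r^2 + 2*r - 8) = (r - 2)*(r - 1)*(r + 4)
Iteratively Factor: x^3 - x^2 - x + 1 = (x - 1)*(x^2 - 1) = (x - 1)^2*(x + 1)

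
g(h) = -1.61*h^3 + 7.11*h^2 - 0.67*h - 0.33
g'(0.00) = -0.67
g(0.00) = -0.33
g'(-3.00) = -86.80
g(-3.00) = 109.14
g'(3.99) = -20.83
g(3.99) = 7.92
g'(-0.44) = -7.86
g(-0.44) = 1.48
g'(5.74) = -78.18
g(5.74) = -74.40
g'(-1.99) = -48.10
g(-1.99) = 41.85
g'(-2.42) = -63.37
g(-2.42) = 65.75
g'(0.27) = 2.82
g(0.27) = -0.02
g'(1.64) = 9.66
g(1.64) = 10.59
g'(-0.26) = -4.69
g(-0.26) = 0.35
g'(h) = -4.83*h^2 + 14.22*h - 0.67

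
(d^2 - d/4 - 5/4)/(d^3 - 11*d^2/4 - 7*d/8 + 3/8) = 2*(4*d^2 - d - 5)/(8*d^3 - 22*d^2 - 7*d + 3)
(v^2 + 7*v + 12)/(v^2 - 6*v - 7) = (v^2 + 7*v + 12)/(v^2 - 6*v - 7)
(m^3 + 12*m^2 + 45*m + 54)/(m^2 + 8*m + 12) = (m^2 + 6*m + 9)/(m + 2)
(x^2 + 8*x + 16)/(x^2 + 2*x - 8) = (x + 4)/(x - 2)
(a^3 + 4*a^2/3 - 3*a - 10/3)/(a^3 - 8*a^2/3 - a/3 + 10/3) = (a + 2)/(a - 2)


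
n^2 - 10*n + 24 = (n - 6)*(n - 4)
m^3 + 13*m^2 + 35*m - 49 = (m - 1)*(m + 7)^2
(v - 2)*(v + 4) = v^2 + 2*v - 8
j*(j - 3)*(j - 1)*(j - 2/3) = j^4 - 14*j^3/3 + 17*j^2/3 - 2*j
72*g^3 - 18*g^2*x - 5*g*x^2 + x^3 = (-6*g + x)*(-3*g + x)*(4*g + x)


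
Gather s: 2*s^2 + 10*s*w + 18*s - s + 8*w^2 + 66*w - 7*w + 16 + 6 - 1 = 2*s^2 + s*(10*w + 17) + 8*w^2 + 59*w + 21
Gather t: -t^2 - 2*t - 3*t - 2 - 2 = -t^2 - 5*t - 4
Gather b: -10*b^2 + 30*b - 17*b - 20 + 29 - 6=-10*b^2 + 13*b + 3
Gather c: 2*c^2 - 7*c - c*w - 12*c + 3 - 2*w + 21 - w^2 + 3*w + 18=2*c^2 + c*(-w - 19) - w^2 + w + 42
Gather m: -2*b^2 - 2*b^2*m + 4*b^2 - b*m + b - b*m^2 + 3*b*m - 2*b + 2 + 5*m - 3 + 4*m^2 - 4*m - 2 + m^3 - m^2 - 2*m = 2*b^2 - b + m^3 + m^2*(3 - b) + m*(-2*b^2 + 2*b - 1) - 3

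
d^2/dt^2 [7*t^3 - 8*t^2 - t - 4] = 42*t - 16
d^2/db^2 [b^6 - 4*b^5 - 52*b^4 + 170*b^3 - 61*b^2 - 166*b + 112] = 30*b^4 - 80*b^3 - 624*b^2 + 1020*b - 122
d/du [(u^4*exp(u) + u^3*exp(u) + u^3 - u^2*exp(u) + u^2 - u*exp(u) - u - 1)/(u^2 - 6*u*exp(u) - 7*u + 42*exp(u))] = ((u^2 - 6*u*exp(u) - 7*u + 42*exp(u))*(u^4*exp(u) + 5*u^3*exp(u) + 2*u^2*exp(u) + 3*u^2 - 3*u*exp(u) + 2*u - exp(u) - 1) + (6*u*exp(u) - 2*u - 36*exp(u) + 7)*(u^4*exp(u) + u^3*exp(u) + u^3 - u^2*exp(u) + u^2 - u*exp(u) - u - 1))/(u^2 - 6*u*exp(u) - 7*u + 42*exp(u))^2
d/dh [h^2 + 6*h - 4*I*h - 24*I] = 2*h + 6 - 4*I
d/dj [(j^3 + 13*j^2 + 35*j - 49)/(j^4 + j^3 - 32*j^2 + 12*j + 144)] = (-j^6 - 26*j^5 - 150*j^4 + 150*j^3 + 1855*j^2 + 608*j + 5628)/(j^8 + 2*j^7 - 63*j^6 - 40*j^5 + 1336*j^4 - 480*j^3 - 9072*j^2 + 3456*j + 20736)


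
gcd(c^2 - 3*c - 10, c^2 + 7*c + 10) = c + 2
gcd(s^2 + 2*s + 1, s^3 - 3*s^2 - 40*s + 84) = 1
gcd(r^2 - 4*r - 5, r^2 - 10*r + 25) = r - 5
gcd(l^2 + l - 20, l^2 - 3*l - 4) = l - 4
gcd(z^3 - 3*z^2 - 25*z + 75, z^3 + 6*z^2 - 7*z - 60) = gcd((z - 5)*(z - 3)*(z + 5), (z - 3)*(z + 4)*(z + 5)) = z^2 + 2*z - 15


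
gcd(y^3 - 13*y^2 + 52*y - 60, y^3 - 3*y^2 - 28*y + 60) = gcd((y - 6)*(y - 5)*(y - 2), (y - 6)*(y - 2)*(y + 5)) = y^2 - 8*y + 12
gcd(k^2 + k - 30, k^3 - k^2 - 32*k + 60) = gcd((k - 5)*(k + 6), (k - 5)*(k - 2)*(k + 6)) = k^2 + k - 30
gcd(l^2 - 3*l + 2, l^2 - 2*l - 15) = 1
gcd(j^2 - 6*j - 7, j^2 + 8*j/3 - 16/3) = 1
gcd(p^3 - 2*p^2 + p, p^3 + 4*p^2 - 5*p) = p^2 - p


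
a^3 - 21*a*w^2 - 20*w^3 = (a - 5*w)*(a + w)*(a + 4*w)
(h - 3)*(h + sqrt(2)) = h^2 - 3*h + sqrt(2)*h - 3*sqrt(2)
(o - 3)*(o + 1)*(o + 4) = o^3 + 2*o^2 - 11*o - 12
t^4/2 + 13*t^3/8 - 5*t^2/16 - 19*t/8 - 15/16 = (t/2 + 1/2)*(t - 5/4)*(t + 1/2)*(t + 3)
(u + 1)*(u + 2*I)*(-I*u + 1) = -I*u^3 + 3*u^2 - I*u^2 + 3*u + 2*I*u + 2*I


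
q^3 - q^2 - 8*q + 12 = (q - 2)^2*(q + 3)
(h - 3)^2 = h^2 - 6*h + 9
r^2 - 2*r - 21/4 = (r - 7/2)*(r + 3/2)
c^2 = c^2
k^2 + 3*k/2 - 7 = (k - 2)*(k + 7/2)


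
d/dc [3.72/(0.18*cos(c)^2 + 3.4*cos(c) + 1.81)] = (1.3392*cos(c) + 12.648)*sin(c)/(0.18*cos(c)^2 + 3.4*cos(c) + 1.81)^2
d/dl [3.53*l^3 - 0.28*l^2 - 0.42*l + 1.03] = 10.59*l^2 - 0.56*l - 0.42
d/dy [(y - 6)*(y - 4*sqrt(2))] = 2*y - 6 - 4*sqrt(2)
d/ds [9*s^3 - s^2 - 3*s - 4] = 27*s^2 - 2*s - 3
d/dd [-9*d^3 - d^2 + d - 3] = -27*d^2 - 2*d + 1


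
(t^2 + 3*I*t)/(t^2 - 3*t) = (t + 3*I)/(t - 3)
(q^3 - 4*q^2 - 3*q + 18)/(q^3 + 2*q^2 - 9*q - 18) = (q - 3)/(q + 3)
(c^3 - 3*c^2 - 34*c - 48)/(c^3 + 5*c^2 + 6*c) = (c - 8)/c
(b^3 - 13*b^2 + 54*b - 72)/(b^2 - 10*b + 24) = b - 3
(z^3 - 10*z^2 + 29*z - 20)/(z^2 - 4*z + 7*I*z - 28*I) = (z^2 - 6*z + 5)/(z + 7*I)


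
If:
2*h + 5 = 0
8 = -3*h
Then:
No Solution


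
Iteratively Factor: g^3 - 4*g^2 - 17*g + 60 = (g - 3)*(g^2 - g - 20) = (g - 5)*(g - 3)*(g + 4)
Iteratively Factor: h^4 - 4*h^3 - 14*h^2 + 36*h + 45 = (h + 1)*(h^3 - 5*h^2 - 9*h + 45) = (h - 3)*(h + 1)*(h^2 - 2*h - 15) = (h - 3)*(h + 1)*(h + 3)*(h - 5)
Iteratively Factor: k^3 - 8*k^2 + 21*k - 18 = (k - 2)*(k^2 - 6*k + 9) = (k - 3)*(k - 2)*(k - 3)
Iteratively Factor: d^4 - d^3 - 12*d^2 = (d)*(d^3 - d^2 - 12*d) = d^2*(d^2 - d - 12) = d^2*(d - 4)*(d + 3)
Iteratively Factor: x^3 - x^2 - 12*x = (x)*(x^2 - x - 12) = x*(x + 3)*(x - 4)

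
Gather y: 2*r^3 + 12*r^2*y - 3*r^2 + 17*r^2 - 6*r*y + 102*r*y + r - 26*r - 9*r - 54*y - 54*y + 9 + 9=2*r^3 + 14*r^2 - 34*r + y*(12*r^2 + 96*r - 108) + 18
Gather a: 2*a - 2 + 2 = 2*a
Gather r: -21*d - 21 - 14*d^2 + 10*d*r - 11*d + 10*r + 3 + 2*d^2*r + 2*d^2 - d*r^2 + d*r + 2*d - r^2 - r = -12*d^2 - 30*d + r^2*(-d - 1) + r*(2*d^2 + 11*d + 9) - 18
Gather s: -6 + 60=54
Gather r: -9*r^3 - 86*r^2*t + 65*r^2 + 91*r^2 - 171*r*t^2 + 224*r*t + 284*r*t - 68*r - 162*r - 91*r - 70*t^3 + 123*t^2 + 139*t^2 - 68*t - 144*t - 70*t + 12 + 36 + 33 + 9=-9*r^3 + r^2*(156 - 86*t) + r*(-171*t^2 + 508*t - 321) - 70*t^3 + 262*t^2 - 282*t + 90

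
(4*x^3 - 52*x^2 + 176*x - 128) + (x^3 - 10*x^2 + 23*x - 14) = 5*x^3 - 62*x^2 + 199*x - 142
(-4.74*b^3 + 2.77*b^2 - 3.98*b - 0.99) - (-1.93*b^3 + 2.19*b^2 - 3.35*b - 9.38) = -2.81*b^3 + 0.58*b^2 - 0.63*b + 8.39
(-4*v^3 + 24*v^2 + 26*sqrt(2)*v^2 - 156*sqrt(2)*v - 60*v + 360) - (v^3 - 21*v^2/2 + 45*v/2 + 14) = -5*v^3 + 69*v^2/2 + 26*sqrt(2)*v^2 - 156*sqrt(2)*v - 165*v/2 + 346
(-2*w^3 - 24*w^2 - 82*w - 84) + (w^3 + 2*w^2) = -w^3 - 22*w^2 - 82*w - 84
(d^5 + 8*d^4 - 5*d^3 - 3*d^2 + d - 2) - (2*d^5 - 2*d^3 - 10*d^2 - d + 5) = -d^5 + 8*d^4 - 3*d^3 + 7*d^2 + 2*d - 7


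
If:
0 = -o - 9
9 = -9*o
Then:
No Solution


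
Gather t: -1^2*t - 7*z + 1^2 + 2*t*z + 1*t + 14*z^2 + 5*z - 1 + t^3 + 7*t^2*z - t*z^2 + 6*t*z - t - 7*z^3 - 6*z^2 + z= t^3 + 7*t^2*z + t*(-z^2 + 8*z - 1) - 7*z^3 + 8*z^2 - z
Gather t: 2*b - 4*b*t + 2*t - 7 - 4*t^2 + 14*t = 2*b - 4*t^2 + t*(16 - 4*b) - 7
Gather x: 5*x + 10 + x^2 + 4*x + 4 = x^2 + 9*x + 14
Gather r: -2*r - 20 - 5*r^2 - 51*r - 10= -5*r^2 - 53*r - 30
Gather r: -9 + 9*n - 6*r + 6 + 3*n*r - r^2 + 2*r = 9*n - r^2 + r*(3*n - 4) - 3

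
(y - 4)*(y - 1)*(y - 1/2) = y^3 - 11*y^2/2 + 13*y/2 - 2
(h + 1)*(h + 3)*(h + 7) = h^3 + 11*h^2 + 31*h + 21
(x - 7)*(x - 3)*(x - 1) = x^3 - 11*x^2 + 31*x - 21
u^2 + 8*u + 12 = (u + 2)*(u + 6)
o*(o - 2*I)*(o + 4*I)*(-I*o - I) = -I*o^4 + 2*o^3 - I*o^3 + 2*o^2 - 8*I*o^2 - 8*I*o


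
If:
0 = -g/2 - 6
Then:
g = -12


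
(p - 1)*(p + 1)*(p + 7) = p^3 + 7*p^2 - p - 7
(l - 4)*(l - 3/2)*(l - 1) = l^3 - 13*l^2/2 + 23*l/2 - 6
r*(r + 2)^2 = r^3 + 4*r^2 + 4*r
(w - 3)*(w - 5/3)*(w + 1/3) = w^3 - 13*w^2/3 + 31*w/9 + 5/3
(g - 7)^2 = g^2 - 14*g + 49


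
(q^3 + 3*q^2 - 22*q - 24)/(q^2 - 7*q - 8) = (q^2 + 2*q - 24)/(q - 8)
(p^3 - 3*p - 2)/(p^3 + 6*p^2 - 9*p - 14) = (p + 1)/(p + 7)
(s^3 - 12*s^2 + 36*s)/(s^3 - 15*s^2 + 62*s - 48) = s*(s - 6)/(s^2 - 9*s + 8)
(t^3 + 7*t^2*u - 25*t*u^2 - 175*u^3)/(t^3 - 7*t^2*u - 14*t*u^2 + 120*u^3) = (t^2 + 12*t*u + 35*u^2)/(t^2 - 2*t*u - 24*u^2)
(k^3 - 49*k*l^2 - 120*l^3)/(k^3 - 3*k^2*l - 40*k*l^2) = (k + 3*l)/k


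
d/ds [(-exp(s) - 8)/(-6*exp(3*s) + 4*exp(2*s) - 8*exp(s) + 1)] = (-12*exp(3*s) - 140*exp(2*s) + 64*exp(s) - 65)*exp(s)/(36*exp(6*s) - 48*exp(5*s) + 112*exp(4*s) - 76*exp(3*s) + 72*exp(2*s) - 16*exp(s) + 1)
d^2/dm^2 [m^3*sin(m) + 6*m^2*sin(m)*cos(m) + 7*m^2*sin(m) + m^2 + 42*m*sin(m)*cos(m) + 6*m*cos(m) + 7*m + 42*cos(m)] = -m^3*sin(m) - 7*m^2*sin(m) - 12*m^2*sin(2*m) + 6*m^2*cos(m) + 6*m*sin(m) - 84*m*sin(2*m) + 22*m*cos(m) + 24*m*cos(2*m) + 2*sin(m) + 6*sin(2*m) - 42*cos(m) + 84*cos(2*m) + 2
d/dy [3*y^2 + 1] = 6*y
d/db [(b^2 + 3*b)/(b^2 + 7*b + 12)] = 4/(b^2 + 8*b + 16)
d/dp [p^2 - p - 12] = 2*p - 1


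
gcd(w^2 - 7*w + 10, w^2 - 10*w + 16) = w - 2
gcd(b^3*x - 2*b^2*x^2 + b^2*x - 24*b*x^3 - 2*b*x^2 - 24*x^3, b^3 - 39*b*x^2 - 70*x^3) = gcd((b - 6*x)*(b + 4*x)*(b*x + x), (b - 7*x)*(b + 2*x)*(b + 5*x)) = 1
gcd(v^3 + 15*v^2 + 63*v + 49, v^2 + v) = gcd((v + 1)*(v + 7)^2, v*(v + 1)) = v + 1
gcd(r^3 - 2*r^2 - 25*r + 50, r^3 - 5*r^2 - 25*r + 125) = r^2 - 25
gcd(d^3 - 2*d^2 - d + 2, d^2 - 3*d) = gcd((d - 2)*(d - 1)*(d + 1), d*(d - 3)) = 1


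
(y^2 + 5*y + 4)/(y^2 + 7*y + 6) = (y + 4)/(y + 6)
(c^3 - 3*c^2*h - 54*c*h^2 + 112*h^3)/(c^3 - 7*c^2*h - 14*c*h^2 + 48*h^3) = (c + 7*h)/(c + 3*h)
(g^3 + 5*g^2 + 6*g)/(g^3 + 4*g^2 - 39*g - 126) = g*(g + 2)/(g^2 + g - 42)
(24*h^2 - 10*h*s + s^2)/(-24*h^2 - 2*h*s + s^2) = (-4*h + s)/(4*h + s)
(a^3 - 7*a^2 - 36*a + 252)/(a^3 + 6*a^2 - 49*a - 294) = (a - 6)/(a + 7)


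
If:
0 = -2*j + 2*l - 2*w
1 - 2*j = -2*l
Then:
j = l + 1/2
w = -1/2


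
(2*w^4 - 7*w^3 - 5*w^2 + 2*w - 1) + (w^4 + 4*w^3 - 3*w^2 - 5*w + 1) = 3*w^4 - 3*w^3 - 8*w^2 - 3*w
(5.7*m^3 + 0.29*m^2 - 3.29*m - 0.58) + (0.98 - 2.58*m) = 5.7*m^3 + 0.29*m^2 - 5.87*m + 0.4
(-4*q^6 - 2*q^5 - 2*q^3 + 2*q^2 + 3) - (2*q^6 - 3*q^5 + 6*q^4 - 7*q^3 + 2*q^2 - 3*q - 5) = -6*q^6 + q^5 - 6*q^4 + 5*q^3 + 3*q + 8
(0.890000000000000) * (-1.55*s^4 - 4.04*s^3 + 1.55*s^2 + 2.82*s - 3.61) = -1.3795*s^4 - 3.5956*s^3 + 1.3795*s^2 + 2.5098*s - 3.2129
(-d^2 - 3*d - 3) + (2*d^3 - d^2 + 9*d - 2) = 2*d^3 - 2*d^2 + 6*d - 5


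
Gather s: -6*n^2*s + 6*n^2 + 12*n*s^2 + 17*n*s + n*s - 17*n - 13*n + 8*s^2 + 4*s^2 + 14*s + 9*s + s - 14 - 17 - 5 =6*n^2 - 30*n + s^2*(12*n + 12) + s*(-6*n^2 + 18*n + 24) - 36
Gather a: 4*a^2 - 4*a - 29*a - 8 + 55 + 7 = 4*a^2 - 33*a + 54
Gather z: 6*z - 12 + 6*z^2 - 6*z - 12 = 6*z^2 - 24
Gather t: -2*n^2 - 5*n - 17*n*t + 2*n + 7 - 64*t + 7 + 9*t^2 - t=-2*n^2 - 3*n + 9*t^2 + t*(-17*n - 65) + 14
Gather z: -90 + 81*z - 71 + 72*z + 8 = 153*z - 153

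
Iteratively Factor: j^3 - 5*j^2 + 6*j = (j - 3)*(j^2 - 2*j) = (j - 3)*(j - 2)*(j)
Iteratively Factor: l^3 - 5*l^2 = (l - 5)*(l^2) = l*(l - 5)*(l)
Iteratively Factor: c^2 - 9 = (c - 3)*(c + 3)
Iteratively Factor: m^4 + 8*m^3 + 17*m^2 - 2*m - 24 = (m + 3)*(m^3 + 5*m^2 + 2*m - 8) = (m - 1)*(m + 3)*(m^2 + 6*m + 8) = (m - 1)*(m + 3)*(m + 4)*(m + 2)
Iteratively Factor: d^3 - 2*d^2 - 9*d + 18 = (d - 3)*(d^2 + d - 6) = (d - 3)*(d + 3)*(d - 2)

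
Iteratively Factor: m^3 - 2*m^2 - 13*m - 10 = (m + 1)*(m^2 - 3*m - 10) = (m - 5)*(m + 1)*(m + 2)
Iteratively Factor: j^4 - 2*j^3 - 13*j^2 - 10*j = (j - 5)*(j^3 + 3*j^2 + 2*j) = (j - 5)*(j + 2)*(j^2 + j) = j*(j - 5)*(j + 2)*(j + 1)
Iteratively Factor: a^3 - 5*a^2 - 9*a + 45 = (a - 5)*(a^2 - 9) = (a - 5)*(a - 3)*(a + 3)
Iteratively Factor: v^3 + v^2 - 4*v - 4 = (v - 2)*(v^2 + 3*v + 2) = (v - 2)*(v + 2)*(v + 1)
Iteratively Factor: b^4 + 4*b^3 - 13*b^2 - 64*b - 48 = (b + 4)*(b^3 - 13*b - 12) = (b + 3)*(b + 4)*(b^2 - 3*b - 4) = (b - 4)*(b + 3)*(b + 4)*(b + 1)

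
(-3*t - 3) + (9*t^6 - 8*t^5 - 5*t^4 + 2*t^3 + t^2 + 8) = 9*t^6 - 8*t^5 - 5*t^4 + 2*t^3 + t^2 - 3*t + 5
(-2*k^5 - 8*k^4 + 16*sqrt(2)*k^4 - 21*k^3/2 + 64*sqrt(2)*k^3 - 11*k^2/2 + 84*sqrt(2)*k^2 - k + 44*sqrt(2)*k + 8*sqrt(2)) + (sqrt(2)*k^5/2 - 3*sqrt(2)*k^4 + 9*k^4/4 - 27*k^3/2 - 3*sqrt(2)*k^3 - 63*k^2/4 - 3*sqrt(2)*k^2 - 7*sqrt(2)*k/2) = -2*k^5 + sqrt(2)*k^5/2 - 23*k^4/4 + 13*sqrt(2)*k^4 - 24*k^3 + 61*sqrt(2)*k^3 - 85*k^2/4 + 81*sqrt(2)*k^2 - k + 81*sqrt(2)*k/2 + 8*sqrt(2)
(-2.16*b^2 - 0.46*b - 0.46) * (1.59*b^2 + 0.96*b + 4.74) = -3.4344*b^4 - 2.805*b^3 - 11.4114*b^2 - 2.622*b - 2.1804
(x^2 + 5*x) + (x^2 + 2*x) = 2*x^2 + 7*x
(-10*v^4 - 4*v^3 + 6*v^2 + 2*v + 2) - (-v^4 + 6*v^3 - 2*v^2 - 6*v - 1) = -9*v^4 - 10*v^3 + 8*v^2 + 8*v + 3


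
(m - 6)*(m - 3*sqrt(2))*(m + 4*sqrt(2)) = m^3 - 6*m^2 + sqrt(2)*m^2 - 24*m - 6*sqrt(2)*m + 144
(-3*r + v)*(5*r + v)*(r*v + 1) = -15*r^3*v + 2*r^2*v^2 - 15*r^2 + r*v^3 + 2*r*v + v^2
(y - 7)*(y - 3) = y^2 - 10*y + 21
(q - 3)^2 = q^2 - 6*q + 9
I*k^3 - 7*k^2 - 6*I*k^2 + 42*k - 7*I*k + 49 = (k - 7)*(k + 7*I)*(I*k + I)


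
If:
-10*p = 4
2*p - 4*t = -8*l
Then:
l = t/2 + 1/10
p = -2/5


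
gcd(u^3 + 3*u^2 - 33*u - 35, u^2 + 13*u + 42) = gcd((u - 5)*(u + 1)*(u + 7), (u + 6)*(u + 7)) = u + 7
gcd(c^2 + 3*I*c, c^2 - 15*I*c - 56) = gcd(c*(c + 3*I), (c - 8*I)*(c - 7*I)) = 1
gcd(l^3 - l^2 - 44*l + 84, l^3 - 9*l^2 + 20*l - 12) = l^2 - 8*l + 12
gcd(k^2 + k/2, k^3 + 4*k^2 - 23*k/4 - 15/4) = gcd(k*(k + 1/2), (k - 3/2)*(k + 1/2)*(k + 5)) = k + 1/2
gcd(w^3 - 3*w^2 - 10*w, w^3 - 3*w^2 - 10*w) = w^3 - 3*w^2 - 10*w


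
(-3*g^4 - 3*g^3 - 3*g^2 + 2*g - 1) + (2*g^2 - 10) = -3*g^4 - 3*g^3 - g^2 + 2*g - 11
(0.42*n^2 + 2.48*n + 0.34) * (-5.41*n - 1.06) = -2.2722*n^3 - 13.862*n^2 - 4.4682*n - 0.3604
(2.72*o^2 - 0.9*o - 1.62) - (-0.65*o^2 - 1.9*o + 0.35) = 3.37*o^2 + 1.0*o - 1.97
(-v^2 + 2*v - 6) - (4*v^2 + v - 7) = -5*v^2 + v + 1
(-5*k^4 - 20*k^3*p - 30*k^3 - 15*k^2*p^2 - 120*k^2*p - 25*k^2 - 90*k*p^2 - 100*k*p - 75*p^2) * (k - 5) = -5*k^5 - 20*k^4*p - 5*k^4 - 15*k^3*p^2 - 20*k^3*p + 125*k^3 - 15*k^2*p^2 + 500*k^2*p + 125*k^2 + 375*k*p^2 + 500*k*p + 375*p^2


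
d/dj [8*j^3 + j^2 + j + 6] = 24*j^2 + 2*j + 1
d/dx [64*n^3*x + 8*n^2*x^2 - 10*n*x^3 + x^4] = 64*n^3 + 16*n^2*x - 30*n*x^2 + 4*x^3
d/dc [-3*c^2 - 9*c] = -6*c - 9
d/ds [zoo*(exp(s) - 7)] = zoo*exp(s)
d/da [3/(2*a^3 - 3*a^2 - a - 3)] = 3*(-6*a^2 + 6*a + 1)/(-2*a^3 + 3*a^2 + a + 3)^2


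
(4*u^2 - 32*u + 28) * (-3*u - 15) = -12*u^3 + 36*u^2 + 396*u - 420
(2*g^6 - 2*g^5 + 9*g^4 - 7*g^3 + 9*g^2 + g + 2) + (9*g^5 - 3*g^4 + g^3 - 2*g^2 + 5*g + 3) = 2*g^6 + 7*g^5 + 6*g^4 - 6*g^3 + 7*g^2 + 6*g + 5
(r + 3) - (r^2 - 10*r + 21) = -r^2 + 11*r - 18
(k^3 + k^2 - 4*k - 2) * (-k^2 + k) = -k^5 + 5*k^3 - 2*k^2 - 2*k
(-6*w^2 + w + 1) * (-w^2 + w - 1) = 6*w^4 - 7*w^3 + 6*w^2 - 1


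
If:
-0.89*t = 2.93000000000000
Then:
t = -3.29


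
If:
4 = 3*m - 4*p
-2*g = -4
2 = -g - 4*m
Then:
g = 2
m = -1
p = -7/4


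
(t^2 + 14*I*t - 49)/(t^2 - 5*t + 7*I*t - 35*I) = (t + 7*I)/(t - 5)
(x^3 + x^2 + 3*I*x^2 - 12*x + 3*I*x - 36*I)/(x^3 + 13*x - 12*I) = (x^3 + x^2*(1 + 3*I) + 3*x*(-4 + I) - 36*I)/(x^3 + 13*x - 12*I)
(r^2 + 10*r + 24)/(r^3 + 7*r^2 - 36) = (r + 4)/(r^2 + r - 6)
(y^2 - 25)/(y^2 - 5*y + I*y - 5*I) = (y + 5)/(y + I)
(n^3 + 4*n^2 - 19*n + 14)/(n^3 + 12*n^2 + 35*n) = (n^2 - 3*n + 2)/(n*(n + 5))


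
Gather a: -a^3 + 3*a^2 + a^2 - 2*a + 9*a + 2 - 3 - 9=-a^3 + 4*a^2 + 7*a - 10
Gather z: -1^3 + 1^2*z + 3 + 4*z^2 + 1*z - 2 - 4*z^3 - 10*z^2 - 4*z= -4*z^3 - 6*z^2 - 2*z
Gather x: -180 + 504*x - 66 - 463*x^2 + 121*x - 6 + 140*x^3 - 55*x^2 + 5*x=140*x^3 - 518*x^2 + 630*x - 252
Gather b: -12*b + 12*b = 0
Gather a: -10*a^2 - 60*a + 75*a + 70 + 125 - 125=-10*a^2 + 15*a + 70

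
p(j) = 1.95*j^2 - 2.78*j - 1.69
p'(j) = 3.9*j - 2.78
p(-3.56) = 32.92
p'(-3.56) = -16.66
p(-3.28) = 28.41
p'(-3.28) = -15.57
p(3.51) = 12.58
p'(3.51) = 10.91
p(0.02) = -1.74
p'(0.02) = -2.70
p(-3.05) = 24.93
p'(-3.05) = -14.68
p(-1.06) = 3.45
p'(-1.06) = -6.91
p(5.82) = 48.18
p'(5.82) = 19.92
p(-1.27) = 4.99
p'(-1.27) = -7.73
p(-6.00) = 85.19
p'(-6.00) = -26.18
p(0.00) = -1.69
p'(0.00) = -2.78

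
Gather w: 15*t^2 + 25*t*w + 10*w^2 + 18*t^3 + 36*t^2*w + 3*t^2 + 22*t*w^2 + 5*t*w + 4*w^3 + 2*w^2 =18*t^3 + 18*t^2 + 4*w^3 + w^2*(22*t + 12) + w*(36*t^2 + 30*t)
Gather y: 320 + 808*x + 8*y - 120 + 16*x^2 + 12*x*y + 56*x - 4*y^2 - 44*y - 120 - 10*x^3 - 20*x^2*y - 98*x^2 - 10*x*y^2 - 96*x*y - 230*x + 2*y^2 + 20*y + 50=-10*x^3 - 82*x^2 + 634*x + y^2*(-10*x - 2) + y*(-20*x^2 - 84*x - 16) + 130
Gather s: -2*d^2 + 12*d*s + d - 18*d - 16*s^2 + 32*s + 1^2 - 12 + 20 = -2*d^2 - 17*d - 16*s^2 + s*(12*d + 32) + 9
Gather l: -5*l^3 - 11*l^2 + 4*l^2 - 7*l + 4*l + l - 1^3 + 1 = -5*l^3 - 7*l^2 - 2*l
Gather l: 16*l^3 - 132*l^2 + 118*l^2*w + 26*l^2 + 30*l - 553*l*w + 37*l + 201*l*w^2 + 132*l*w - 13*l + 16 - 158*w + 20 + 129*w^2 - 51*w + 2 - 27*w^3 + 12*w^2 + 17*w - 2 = 16*l^3 + l^2*(118*w - 106) + l*(201*w^2 - 421*w + 54) - 27*w^3 + 141*w^2 - 192*w + 36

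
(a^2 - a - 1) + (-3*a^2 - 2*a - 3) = -2*a^2 - 3*a - 4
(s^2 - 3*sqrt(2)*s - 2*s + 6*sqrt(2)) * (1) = s^2 - 3*sqrt(2)*s - 2*s + 6*sqrt(2)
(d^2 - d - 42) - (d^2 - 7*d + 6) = 6*d - 48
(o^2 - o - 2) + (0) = o^2 - o - 2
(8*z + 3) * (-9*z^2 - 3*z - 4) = -72*z^3 - 51*z^2 - 41*z - 12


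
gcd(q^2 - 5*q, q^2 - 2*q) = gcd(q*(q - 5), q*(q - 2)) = q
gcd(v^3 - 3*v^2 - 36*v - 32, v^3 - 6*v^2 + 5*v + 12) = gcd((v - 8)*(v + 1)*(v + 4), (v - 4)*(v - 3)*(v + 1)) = v + 1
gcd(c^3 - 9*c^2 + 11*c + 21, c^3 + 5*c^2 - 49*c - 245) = c - 7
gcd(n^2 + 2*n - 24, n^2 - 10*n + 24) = n - 4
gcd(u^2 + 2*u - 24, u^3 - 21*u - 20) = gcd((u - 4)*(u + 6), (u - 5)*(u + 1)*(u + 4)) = 1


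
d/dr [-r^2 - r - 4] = -2*r - 1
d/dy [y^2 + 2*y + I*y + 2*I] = 2*y + 2 + I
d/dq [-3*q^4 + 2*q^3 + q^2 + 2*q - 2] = -12*q^3 + 6*q^2 + 2*q + 2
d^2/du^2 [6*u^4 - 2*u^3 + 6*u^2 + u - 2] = 72*u^2 - 12*u + 12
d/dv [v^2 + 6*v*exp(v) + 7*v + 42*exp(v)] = 6*v*exp(v) + 2*v + 48*exp(v) + 7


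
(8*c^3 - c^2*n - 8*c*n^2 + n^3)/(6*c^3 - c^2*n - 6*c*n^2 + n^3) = (8*c - n)/(6*c - n)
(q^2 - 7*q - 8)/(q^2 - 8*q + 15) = (q^2 - 7*q - 8)/(q^2 - 8*q + 15)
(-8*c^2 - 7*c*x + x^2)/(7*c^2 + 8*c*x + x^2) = (-8*c + x)/(7*c + x)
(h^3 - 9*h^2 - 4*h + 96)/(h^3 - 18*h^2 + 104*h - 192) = (h + 3)/(h - 6)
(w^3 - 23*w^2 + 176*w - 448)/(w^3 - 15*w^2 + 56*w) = (w - 8)/w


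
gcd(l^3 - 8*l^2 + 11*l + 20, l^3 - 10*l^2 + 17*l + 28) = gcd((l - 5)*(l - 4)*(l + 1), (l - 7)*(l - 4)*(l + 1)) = l^2 - 3*l - 4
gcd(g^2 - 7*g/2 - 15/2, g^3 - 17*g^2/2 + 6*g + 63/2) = g + 3/2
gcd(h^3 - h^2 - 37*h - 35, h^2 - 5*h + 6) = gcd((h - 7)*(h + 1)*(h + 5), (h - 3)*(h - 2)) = 1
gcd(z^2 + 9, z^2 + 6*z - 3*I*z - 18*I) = z - 3*I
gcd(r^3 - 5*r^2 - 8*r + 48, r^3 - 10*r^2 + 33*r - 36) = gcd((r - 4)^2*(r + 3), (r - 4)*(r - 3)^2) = r - 4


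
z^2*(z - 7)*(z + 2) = z^4 - 5*z^3 - 14*z^2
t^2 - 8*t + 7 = (t - 7)*(t - 1)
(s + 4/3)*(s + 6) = s^2 + 22*s/3 + 8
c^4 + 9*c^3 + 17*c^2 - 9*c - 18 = (c - 1)*(c + 1)*(c + 3)*(c + 6)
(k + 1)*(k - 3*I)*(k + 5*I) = k^3 + k^2 + 2*I*k^2 + 15*k + 2*I*k + 15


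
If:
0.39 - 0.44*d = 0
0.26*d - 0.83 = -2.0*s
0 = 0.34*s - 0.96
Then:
No Solution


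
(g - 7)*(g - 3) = g^2 - 10*g + 21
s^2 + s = s*(s + 1)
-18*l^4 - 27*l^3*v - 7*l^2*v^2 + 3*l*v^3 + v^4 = (-3*l + v)*(l + v)*(2*l + v)*(3*l + v)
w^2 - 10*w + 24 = (w - 6)*(w - 4)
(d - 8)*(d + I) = d^2 - 8*d + I*d - 8*I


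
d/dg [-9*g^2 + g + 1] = 1 - 18*g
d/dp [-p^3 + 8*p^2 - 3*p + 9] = -3*p^2 + 16*p - 3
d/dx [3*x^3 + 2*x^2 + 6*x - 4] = 9*x^2 + 4*x + 6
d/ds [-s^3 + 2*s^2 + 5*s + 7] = -3*s^2 + 4*s + 5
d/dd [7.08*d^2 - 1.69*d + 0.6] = 14.16*d - 1.69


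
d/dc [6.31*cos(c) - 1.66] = -6.31*sin(c)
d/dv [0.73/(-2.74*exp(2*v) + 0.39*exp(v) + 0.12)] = (4.0004*exp(v) - 0.2847)*exp(v)/(-2.74*exp(2*v) + 0.39*exp(v) + 0.12)^2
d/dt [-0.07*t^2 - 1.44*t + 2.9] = -0.14*t - 1.44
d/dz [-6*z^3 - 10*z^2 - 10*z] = -18*z^2 - 20*z - 10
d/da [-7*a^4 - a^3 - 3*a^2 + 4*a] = -28*a^3 - 3*a^2 - 6*a + 4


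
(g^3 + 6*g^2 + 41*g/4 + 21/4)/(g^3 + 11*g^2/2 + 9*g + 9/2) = (g + 7/2)/(g + 3)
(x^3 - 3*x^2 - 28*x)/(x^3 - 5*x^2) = (x^2 - 3*x - 28)/(x*(x - 5))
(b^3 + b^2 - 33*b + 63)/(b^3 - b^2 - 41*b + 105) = (b - 3)/(b - 5)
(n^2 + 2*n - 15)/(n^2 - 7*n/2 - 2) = 2*(-n^2 - 2*n + 15)/(-2*n^2 + 7*n + 4)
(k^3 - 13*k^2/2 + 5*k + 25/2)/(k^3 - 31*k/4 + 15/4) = 2*(k^2 - 4*k - 5)/(2*k^2 + 5*k - 3)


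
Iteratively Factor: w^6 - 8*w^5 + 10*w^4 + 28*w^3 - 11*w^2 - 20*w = (w + 1)*(w^5 - 9*w^4 + 19*w^3 + 9*w^2 - 20*w) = (w - 4)*(w + 1)*(w^4 - 5*w^3 - w^2 + 5*w) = w*(w - 4)*(w + 1)*(w^3 - 5*w^2 - w + 5) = w*(w - 4)*(w + 1)^2*(w^2 - 6*w + 5) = w*(w - 4)*(w - 1)*(w + 1)^2*(w - 5)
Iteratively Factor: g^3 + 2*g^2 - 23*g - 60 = (g - 5)*(g^2 + 7*g + 12) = (g - 5)*(g + 3)*(g + 4)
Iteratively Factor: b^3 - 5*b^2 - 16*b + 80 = (b - 4)*(b^2 - b - 20) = (b - 5)*(b - 4)*(b + 4)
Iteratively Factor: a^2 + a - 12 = (a - 3)*(a + 4)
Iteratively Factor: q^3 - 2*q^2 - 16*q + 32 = (q + 4)*(q^2 - 6*q + 8) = (q - 2)*(q + 4)*(q - 4)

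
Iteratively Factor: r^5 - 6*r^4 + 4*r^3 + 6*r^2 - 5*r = (r + 1)*(r^4 - 7*r^3 + 11*r^2 - 5*r) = r*(r + 1)*(r^3 - 7*r^2 + 11*r - 5) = r*(r - 1)*(r + 1)*(r^2 - 6*r + 5) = r*(r - 1)^2*(r + 1)*(r - 5)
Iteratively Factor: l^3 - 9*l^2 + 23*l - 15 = (l - 3)*(l^2 - 6*l + 5) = (l - 5)*(l - 3)*(l - 1)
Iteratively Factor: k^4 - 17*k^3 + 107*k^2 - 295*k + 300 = (k - 3)*(k^3 - 14*k^2 + 65*k - 100) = (k - 5)*(k - 3)*(k^2 - 9*k + 20) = (k - 5)^2*(k - 3)*(k - 4)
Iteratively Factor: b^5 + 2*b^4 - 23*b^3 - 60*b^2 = (b + 4)*(b^4 - 2*b^3 - 15*b^2) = (b + 3)*(b + 4)*(b^3 - 5*b^2) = b*(b + 3)*(b + 4)*(b^2 - 5*b) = b^2*(b + 3)*(b + 4)*(b - 5)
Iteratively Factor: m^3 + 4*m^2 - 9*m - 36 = (m - 3)*(m^2 + 7*m + 12) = (m - 3)*(m + 3)*(m + 4)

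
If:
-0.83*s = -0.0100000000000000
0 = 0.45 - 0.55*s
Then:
No Solution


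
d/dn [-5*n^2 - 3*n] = -10*n - 3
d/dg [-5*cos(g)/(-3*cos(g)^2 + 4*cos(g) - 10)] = 5*(3*cos(g)^2 - 10)*sin(g)/(3*sin(g)^2 + 4*cos(g) - 13)^2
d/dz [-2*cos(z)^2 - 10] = 2*sin(2*z)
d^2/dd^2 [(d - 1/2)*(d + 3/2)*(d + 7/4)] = 6*d + 11/2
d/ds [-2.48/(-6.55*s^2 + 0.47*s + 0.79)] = (1.1656 - 32.488*s)/(-6.55*s^2 + 0.47*s + 0.79)^2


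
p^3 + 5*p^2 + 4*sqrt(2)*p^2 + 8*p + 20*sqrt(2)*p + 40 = (p + 5)*(p + 2*sqrt(2))^2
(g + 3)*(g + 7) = g^2 + 10*g + 21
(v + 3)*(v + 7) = v^2 + 10*v + 21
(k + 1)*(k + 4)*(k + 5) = k^3 + 10*k^2 + 29*k + 20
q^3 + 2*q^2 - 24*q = q*(q - 4)*(q + 6)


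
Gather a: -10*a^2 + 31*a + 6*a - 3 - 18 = -10*a^2 + 37*a - 21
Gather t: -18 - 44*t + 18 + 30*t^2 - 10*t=30*t^2 - 54*t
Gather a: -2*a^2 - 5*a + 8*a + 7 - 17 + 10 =-2*a^2 + 3*a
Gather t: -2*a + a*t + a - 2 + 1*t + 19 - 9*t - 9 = -a + t*(a - 8) + 8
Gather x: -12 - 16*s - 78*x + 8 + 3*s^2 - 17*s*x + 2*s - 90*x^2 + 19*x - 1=3*s^2 - 14*s - 90*x^2 + x*(-17*s - 59) - 5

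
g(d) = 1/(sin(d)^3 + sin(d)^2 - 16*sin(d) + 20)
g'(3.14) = -0.04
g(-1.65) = 0.03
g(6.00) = 0.04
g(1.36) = 0.16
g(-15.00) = 0.03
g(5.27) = 0.03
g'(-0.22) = 0.03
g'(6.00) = 0.03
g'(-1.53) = 0.00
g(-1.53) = 0.03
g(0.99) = 0.13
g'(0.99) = 0.11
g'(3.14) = -0.04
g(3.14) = 0.05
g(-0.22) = 0.04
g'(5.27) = 0.01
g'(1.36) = 0.06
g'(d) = (-3*sin(d)^2*cos(d) - 2*sin(d)*cos(d) + 16*cos(d))/(sin(d)^3 + sin(d)^2 - 16*sin(d) + 20)^2 = -(3*sin(d) + 8)*cos(d)/((sin(d) - 2)^3*(sin(d) + 5)^2)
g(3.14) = 0.05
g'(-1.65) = -0.00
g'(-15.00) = -0.01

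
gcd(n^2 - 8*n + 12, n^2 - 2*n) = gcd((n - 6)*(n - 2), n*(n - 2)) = n - 2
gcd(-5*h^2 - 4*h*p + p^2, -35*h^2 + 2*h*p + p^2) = -5*h + p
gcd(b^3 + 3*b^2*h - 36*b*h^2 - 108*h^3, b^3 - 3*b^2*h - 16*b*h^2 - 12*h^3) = b - 6*h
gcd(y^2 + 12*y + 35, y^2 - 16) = 1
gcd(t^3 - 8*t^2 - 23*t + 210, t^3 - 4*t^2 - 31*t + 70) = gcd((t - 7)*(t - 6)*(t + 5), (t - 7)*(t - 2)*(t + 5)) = t^2 - 2*t - 35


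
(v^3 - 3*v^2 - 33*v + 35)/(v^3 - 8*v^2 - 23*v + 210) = (v - 1)/(v - 6)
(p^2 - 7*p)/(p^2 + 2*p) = (p - 7)/(p + 2)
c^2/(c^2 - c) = c/(c - 1)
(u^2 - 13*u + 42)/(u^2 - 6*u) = (u - 7)/u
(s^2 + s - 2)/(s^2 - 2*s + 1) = (s + 2)/(s - 1)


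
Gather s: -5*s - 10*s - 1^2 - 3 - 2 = -15*s - 6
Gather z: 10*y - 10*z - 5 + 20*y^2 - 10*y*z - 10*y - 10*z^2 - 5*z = 20*y^2 - 10*z^2 + z*(-10*y - 15) - 5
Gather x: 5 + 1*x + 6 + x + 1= 2*x + 12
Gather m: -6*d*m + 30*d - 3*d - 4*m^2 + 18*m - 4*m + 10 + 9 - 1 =27*d - 4*m^2 + m*(14 - 6*d) + 18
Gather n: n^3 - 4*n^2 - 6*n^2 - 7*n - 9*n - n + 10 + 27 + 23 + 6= n^3 - 10*n^2 - 17*n + 66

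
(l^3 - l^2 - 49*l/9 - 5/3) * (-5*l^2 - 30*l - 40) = -5*l^5 - 25*l^4 + 155*l^3/9 + 635*l^2/3 + 2410*l/9 + 200/3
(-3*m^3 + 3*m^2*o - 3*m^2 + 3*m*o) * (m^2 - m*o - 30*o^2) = -3*m^5 + 6*m^4*o - 3*m^4 + 87*m^3*o^2 + 6*m^3*o - 90*m^2*o^3 + 87*m^2*o^2 - 90*m*o^3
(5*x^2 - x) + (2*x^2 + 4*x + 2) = 7*x^2 + 3*x + 2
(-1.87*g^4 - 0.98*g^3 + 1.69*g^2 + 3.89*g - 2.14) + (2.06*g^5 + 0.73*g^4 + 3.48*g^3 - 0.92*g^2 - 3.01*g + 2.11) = 2.06*g^5 - 1.14*g^4 + 2.5*g^3 + 0.77*g^2 + 0.88*g - 0.0300000000000002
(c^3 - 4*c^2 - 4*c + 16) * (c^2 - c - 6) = c^5 - 5*c^4 - 6*c^3 + 44*c^2 + 8*c - 96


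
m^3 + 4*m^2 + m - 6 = (m - 1)*(m + 2)*(m + 3)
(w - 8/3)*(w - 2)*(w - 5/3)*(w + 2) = w^4 - 13*w^3/3 + 4*w^2/9 + 52*w/3 - 160/9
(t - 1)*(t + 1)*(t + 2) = t^3 + 2*t^2 - t - 2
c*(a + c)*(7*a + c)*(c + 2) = 7*a^2*c^2 + 14*a^2*c + 8*a*c^3 + 16*a*c^2 + c^4 + 2*c^3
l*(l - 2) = l^2 - 2*l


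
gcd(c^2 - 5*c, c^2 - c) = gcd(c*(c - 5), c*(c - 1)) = c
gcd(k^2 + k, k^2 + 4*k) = k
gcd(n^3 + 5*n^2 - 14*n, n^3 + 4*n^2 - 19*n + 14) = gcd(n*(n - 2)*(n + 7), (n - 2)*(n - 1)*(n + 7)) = n^2 + 5*n - 14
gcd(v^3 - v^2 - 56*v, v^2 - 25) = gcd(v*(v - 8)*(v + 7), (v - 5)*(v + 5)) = 1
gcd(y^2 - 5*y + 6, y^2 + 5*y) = 1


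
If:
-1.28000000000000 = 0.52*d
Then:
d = -2.46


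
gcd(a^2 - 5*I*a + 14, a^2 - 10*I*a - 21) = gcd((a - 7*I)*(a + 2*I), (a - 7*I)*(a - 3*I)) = a - 7*I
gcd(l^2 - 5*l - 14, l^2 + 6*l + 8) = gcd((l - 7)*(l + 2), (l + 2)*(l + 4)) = l + 2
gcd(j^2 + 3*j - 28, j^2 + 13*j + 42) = j + 7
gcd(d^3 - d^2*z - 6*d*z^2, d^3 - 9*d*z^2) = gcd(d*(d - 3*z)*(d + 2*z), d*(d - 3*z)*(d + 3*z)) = -d^2 + 3*d*z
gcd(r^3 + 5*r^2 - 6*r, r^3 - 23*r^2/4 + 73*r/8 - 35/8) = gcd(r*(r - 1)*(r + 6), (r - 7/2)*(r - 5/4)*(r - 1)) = r - 1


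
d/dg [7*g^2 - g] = 14*g - 1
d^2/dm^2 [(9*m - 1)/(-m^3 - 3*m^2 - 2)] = 6*(-3*m^2*(m + 2)^2*(9*m - 1) + (9*m^2 + 18*m + (m + 1)*(9*m - 1))*(m^3 + 3*m^2 + 2))/(m^3 + 3*m^2 + 2)^3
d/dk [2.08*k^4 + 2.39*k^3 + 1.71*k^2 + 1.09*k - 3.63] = 8.32*k^3 + 7.17*k^2 + 3.42*k + 1.09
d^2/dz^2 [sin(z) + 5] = -sin(z)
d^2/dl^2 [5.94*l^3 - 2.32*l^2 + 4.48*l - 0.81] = 35.64*l - 4.64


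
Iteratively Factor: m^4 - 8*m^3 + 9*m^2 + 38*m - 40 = (m - 1)*(m^3 - 7*m^2 + 2*m + 40) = (m - 4)*(m - 1)*(m^2 - 3*m - 10) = (m - 5)*(m - 4)*(m - 1)*(m + 2)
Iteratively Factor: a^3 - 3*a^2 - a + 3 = (a - 1)*(a^2 - 2*a - 3) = (a - 3)*(a - 1)*(a + 1)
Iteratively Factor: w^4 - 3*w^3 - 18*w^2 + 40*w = (w - 2)*(w^3 - w^2 - 20*w) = (w - 5)*(w - 2)*(w^2 + 4*w) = w*(w - 5)*(w - 2)*(w + 4)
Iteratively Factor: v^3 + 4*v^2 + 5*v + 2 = (v + 2)*(v^2 + 2*v + 1) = (v + 1)*(v + 2)*(v + 1)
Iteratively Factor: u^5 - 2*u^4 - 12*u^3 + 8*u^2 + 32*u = (u + 2)*(u^4 - 4*u^3 - 4*u^2 + 16*u) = u*(u + 2)*(u^3 - 4*u^2 - 4*u + 16) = u*(u + 2)^2*(u^2 - 6*u + 8) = u*(u - 4)*(u + 2)^2*(u - 2)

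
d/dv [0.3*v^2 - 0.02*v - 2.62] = 0.6*v - 0.02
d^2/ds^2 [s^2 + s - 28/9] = 2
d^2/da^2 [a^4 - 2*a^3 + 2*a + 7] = 12*a*(a - 1)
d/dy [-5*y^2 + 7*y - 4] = 7 - 10*y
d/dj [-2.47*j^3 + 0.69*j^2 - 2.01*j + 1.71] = -7.41*j^2 + 1.38*j - 2.01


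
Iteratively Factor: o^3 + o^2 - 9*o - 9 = (o - 3)*(o^2 + 4*o + 3) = (o - 3)*(o + 3)*(o + 1)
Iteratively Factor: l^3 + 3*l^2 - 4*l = (l - 1)*(l^2 + 4*l) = (l - 1)*(l + 4)*(l)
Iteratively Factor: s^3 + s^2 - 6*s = (s - 2)*(s^2 + 3*s) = s*(s - 2)*(s + 3)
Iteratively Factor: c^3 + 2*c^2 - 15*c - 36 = (c - 4)*(c^2 + 6*c + 9) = (c - 4)*(c + 3)*(c + 3)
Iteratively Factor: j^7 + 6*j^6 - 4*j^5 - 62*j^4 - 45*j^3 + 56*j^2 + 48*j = (j + 1)*(j^6 + 5*j^5 - 9*j^4 - 53*j^3 + 8*j^2 + 48*j) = (j - 1)*(j + 1)*(j^5 + 6*j^4 - 3*j^3 - 56*j^2 - 48*j) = (j - 3)*(j - 1)*(j + 1)*(j^4 + 9*j^3 + 24*j^2 + 16*j) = j*(j - 3)*(j - 1)*(j + 1)*(j^3 + 9*j^2 + 24*j + 16) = j*(j - 3)*(j - 1)*(j + 1)*(j + 4)*(j^2 + 5*j + 4) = j*(j - 3)*(j - 1)*(j + 1)*(j + 4)^2*(j + 1)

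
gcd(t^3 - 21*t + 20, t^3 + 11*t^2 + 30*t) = t + 5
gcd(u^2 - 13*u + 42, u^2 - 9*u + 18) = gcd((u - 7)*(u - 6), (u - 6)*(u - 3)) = u - 6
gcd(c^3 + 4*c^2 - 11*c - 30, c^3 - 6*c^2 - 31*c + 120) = c^2 + 2*c - 15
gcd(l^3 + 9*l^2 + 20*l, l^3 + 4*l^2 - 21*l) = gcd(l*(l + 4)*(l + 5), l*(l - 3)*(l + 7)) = l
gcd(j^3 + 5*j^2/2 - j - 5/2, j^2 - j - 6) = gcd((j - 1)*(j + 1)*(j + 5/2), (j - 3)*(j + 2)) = 1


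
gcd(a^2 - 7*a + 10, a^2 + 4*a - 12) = a - 2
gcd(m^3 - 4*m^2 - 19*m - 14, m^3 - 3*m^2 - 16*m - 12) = m^2 + 3*m + 2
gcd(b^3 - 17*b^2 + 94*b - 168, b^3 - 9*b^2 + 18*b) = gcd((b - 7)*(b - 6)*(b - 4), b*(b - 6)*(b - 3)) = b - 6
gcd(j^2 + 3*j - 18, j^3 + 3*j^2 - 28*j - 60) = j + 6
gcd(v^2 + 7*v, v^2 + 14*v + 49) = v + 7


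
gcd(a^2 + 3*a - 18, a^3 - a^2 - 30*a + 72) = a^2 + 3*a - 18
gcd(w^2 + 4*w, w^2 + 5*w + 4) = w + 4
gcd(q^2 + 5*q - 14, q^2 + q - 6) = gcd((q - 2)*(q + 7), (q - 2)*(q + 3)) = q - 2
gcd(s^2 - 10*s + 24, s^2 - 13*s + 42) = s - 6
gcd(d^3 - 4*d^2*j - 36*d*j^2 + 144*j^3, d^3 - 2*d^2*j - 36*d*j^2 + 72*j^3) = d^2 - 36*j^2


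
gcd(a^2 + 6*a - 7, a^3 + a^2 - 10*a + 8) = a - 1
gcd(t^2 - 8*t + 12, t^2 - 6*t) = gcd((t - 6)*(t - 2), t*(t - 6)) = t - 6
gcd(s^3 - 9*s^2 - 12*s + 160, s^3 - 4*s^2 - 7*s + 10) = s - 5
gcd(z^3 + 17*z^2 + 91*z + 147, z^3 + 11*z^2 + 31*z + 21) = z^2 + 10*z + 21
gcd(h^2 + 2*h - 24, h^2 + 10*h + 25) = 1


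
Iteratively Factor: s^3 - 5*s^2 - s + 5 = (s - 5)*(s^2 - 1) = (s - 5)*(s - 1)*(s + 1)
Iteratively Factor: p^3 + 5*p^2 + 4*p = (p + 4)*(p^2 + p) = p*(p + 4)*(p + 1)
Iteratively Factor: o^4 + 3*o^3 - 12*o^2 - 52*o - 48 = (o + 2)*(o^3 + o^2 - 14*o - 24) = (o + 2)*(o + 3)*(o^2 - 2*o - 8) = (o - 4)*(o + 2)*(o + 3)*(o + 2)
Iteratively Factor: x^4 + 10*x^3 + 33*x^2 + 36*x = (x + 3)*(x^3 + 7*x^2 + 12*x) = x*(x + 3)*(x^2 + 7*x + 12) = x*(x + 3)^2*(x + 4)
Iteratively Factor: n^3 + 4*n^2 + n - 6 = (n + 2)*(n^2 + 2*n - 3) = (n + 2)*(n + 3)*(n - 1)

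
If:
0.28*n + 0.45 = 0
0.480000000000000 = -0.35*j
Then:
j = -1.37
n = -1.61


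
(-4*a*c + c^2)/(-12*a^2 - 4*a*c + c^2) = c*(4*a - c)/(12*a^2 + 4*a*c - c^2)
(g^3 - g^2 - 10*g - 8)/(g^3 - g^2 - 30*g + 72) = (g^2 + 3*g + 2)/(g^2 + 3*g - 18)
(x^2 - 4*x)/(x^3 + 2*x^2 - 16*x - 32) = x/(x^2 + 6*x + 8)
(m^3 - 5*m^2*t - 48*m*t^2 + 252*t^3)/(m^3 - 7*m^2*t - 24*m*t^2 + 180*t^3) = (m + 7*t)/(m + 5*t)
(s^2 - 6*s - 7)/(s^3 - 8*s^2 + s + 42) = (s + 1)/(s^2 - s - 6)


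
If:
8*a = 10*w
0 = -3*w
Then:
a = 0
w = 0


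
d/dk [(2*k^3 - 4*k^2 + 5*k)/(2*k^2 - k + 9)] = (4*k^4 - 4*k^3 + 48*k^2 - 72*k + 45)/(4*k^4 - 4*k^3 + 37*k^2 - 18*k + 81)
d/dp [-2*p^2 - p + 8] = -4*p - 1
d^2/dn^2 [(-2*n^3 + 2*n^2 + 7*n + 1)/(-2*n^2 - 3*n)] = 2*(2*n^3 - 12*n^2 - 18*n - 9)/(n^3*(8*n^3 + 36*n^2 + 54*n + 27))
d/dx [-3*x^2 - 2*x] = -6*x - 2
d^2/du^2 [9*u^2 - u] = 18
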